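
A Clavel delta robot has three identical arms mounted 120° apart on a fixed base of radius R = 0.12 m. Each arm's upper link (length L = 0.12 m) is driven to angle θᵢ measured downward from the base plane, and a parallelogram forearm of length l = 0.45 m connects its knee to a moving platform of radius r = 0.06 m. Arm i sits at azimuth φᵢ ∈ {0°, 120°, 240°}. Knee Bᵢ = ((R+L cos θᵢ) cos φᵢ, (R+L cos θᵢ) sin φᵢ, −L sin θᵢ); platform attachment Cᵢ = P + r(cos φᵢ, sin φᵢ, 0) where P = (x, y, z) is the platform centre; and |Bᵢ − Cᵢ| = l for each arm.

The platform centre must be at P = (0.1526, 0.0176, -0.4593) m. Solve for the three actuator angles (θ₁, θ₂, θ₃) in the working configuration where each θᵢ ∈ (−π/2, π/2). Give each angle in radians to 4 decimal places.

θ₁ = 0.0872, θ₂ = 0.7852, θ₃ = 0.8724

rotate P by −φ1: (0.1526, 0.0176, -0.4593)
  A cos θ + B sin θ = C:  -0.0926·cos θ + -0.4593·sin θ = -0.1323
  γ=atan2(-0.4593,-0.0926)=-1.7697;  ψ=arccos(-0.2823)=1.8570;  θ1=γ+ψ≈0.0872
φ2=120.0° → target in arm frame (-0.0611, -0.1410)
  A cos θ + B sin θ = C:  0.1211·cos θ + -0.4593·sin θ = -0.2391
  γ=atan2(-0.4593,0.1211)=-1.3131;  ψ=arccos(-0.5033)=2.0983;  θ2=γ+ψ≈0.7852
arm 3 (φ=240.0°): x'=-0.0915, y'=0.1234
  e−x'=0.1515;  (l²−L²−(e−x')²−y'²−z²)/2L = -0.2543
  θ3 = atan2(B,A) + arccos(C/0.4837) = 0.8724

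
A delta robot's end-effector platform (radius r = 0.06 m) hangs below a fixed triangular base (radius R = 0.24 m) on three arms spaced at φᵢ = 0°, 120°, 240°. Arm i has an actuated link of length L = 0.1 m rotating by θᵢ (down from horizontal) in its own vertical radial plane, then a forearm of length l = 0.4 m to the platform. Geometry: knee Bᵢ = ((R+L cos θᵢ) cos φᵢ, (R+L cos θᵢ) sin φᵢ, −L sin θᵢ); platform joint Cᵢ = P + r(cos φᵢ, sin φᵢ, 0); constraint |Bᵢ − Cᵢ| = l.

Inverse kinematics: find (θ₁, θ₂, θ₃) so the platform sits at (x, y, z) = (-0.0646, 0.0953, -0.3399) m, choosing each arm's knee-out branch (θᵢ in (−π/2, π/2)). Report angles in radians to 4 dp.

rotate P by −φ1: (-0.0646, 0.0953, -0.3399)
  A cos θ + B sin θ = C:  0.2446·cos θ + -0.3399·sin θ = -0.1722
  θ1 = atan2(B,A) + arccos(C/0.4188) = 1.0476
φ2=120.0° → target in arm frame (0.1148, 0.0083)
  A cos θ + B sin θ = C:  0.0652·cos θ + -0.3399·sin θ = 0.1508
  θ2 = atan2(B,A) + arccos(C/0.3461) = -0.2613
φ3=240.0° → target in arm frame (-0.0502, -0.1036)
  e−x'=0.2302;  (l²−L²−(e−x')²−y'²−z²)/2L = -0.1464
  γ=atan2(-0.3399,0.2302)=-0.9754;  ψ=arccos(-0.3565)=1.9353;  θ3=γ+ψ≈0.9599

θ₁ = 1.0476, θ₂ = -0.2613, θ₃ = 0.9599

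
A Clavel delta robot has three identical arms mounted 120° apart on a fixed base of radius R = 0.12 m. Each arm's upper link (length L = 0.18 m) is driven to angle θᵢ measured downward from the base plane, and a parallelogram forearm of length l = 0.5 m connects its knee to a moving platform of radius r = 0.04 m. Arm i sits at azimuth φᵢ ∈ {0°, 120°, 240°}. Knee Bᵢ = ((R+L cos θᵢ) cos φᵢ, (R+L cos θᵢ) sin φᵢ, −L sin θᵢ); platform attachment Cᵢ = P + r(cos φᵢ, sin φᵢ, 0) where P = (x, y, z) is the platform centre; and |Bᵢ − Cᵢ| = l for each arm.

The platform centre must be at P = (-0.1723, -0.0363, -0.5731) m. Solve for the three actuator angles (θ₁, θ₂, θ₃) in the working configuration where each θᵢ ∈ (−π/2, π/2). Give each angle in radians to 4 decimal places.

φ1=0.0° → target in arm frame (-0.1723, -0.0363)
  A cos θ + B sin θ = C:  0.2523·cos θ + -0.5731·sin θ = -0.4884
  √(A²+B²)=0.6262;  θ1 = -1.1561+2.4654 ≈ 1.3093
rotate P by −φ2: (0.0547, 0.1674, -0.5731)
  A=0.0253, B=-0.5731, C=(l²−L²−A²−y'²−z²)/(2L)=-0.3875
  θ2 = atan2(B,A) + arccos(C/0.5737) = 0.7857
arm 3 (φ=240.0°): x'=0.1176, y'=-0.1311
  A=-0.0376, B=-0.5731, C=(l²−L²−A²−y'²−z²)/(2L)=-0.3595
  θ3 = atan2(B,A) + arccos(C/0.5743) = 0.6109

θ₁ = 1.3093, θ₂ = 0.7857, θ₃ = 0.6109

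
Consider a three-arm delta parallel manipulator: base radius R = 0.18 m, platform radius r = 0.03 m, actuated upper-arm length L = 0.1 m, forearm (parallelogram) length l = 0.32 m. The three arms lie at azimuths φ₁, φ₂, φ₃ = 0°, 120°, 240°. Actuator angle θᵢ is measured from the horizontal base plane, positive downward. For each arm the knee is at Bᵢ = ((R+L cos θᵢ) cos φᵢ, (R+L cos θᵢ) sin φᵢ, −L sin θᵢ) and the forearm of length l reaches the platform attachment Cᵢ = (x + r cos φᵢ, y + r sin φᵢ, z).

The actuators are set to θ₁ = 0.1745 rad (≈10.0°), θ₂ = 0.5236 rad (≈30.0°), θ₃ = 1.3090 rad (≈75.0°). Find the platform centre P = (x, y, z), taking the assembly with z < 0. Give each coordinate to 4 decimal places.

centre 1 = (0.2485·cos0.0°, 0.2485·sin0.0°, -0.0174) = (0.2485, 0.0000, -0.0174)
centre 2 = (0.2366·cos120.0°, 0.2366·sin120.0°, -0.0500) = (-0.1183, 0.2049, -0.0500)
φ3=240.0°: virtual centre (-0.0879, -0.1523, -0.0966), radius l
eliminate P² terms by subtracting sphere 1 from 2 and 3
[-0.7336 0.4098 -0.0653]·P = -0.0036;  [-0.6728 -0.3046 -0.1585]·P = -0.0218
det = 0.4992;  x = 0.0201+-0.1699z,  y = 0.0272+-0.1449z
sphere 1 gives Az²+Bz+C=0 with A=1.0499, B=0.1045, C=-0.0492;  B²−4AC=0.2174;  roots -0.2718, 0.1723;  negative root z = -0.2718
x = 0.0662, y = 0.0666

(0.0662, 0.0666, -0.2718)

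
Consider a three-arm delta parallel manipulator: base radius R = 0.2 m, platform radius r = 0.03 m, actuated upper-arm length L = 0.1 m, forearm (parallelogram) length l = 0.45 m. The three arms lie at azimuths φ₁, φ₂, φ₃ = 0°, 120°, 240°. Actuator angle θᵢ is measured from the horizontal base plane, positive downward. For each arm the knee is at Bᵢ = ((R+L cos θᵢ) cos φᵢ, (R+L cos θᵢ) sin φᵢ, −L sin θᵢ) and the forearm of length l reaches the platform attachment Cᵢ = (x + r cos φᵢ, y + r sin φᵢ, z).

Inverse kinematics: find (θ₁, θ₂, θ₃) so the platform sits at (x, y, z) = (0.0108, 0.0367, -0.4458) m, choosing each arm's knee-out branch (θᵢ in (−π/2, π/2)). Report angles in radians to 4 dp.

φ1=0.0° → target in arm frame (0.0108, 0.0367)
  e−x'=0.1592;  (l²−L²−(e−x')²−y'²−z²)/2L = -0.1646
  γ=atan2(-0.4458,0.1592)=-1.2278;  ψ=arccos(-0.3478)=1.9260;  θ1=γ+ψ≈0.6982
rotate P by −φ2: (0.0264, -0.0277, -0.4458)
  e−x'=0.1436;  (l²−L²−(e−x')²−y'²−z²)/2L = -0.1382
  √(A²+B²)=0.4684;  θ2 = -1.2591+1.8702 ≈ 0.6111
φ3=240.0° → target in arm frame (-0.0372, -0.0090)
  A=0.2072, B=-0.4458, C=(l²−L²−A²−y'²−z²)/(2L)=-0.2462
  γ=atan2(-0.4458,0.2072)=-1.1357;  ψ=arccos(-0.5009)=2.0954;  θ3=γ+ψ≈0.9596

θ₁ = 0.6982, θ₂ = 0.6111, θ₃ = 0.9596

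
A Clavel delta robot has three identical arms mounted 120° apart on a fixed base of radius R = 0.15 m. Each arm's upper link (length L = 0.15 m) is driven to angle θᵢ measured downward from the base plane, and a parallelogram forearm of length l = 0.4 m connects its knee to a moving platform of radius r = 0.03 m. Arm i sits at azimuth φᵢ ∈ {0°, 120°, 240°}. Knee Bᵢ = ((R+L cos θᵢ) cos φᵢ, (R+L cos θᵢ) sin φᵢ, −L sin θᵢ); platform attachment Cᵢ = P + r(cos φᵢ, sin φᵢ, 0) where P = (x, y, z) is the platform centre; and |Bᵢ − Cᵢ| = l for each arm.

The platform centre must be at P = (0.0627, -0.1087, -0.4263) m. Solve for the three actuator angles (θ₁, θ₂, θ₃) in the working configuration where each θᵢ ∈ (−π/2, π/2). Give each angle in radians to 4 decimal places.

φ1=0.0° → target in arm frame (0.0627, -0.1087)
  e−x'=0.0573;  (l²−L²−(e−x')²−y'²−z²)/2L = -0.1978
  √(A²+B²)=0.4301;  θ1 = -1.4372+2.0485 ≈ 0.6114
φ2=120.0° → target in arm frame (-0.1255, 0.0001)
  A=0.2455, B=-0.4263, C=(l²−L²−A²−y'²−z²)/(2L)=-0.3483
  θ2 = atan2(B,A) + arccos(C/0.4919) = 1.3092
arm 3 (φ=240.0°): x'=0.0628, y'=0.1086
  A=0.0572, B=-0.4263, C=(l²−L²−A²−y'²−z²)/(2L)=-0.1977
  θ3 = atan2(B,A) + arccos(C/0.4301) = 0.6110

θ₁ = 0.6114, θ₂ = 1.3092, θ₃ = 0.6110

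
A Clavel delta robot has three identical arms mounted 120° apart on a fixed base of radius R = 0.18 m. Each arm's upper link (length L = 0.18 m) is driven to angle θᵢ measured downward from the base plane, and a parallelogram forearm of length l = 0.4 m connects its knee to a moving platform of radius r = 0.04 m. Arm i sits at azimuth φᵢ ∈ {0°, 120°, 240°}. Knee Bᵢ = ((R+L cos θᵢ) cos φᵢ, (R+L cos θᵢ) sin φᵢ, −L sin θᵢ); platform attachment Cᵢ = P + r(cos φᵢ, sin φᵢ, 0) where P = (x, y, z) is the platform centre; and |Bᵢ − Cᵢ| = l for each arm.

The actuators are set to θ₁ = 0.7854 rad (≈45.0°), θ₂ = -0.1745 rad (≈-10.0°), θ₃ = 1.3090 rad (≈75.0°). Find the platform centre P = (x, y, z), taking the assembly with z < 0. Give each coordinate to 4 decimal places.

arm 1 at φ=0.0°: ρ1 = 0.2673;  S1 = (0.2673, 0.0000, -0.1273)
arm 2 at φ=120.0°: ρ2 = 0.3173;  S2 = (-0.1586, 0.2748, 0.0313)
arm 3 at φ=240.0°: ρ3 = 0.1866;  S3 = (-0.0933, -0.1616, -0.1739)
subtract pairs → two planes through P
plane₁₂: -0.8518x+0.5495y+0.3171z = 0.0140
det = 0.6716;  x = 0.0118+0.0763z,  y = 0.0437+-0.4586z
into |P−S₁|² = l²: 1.2162z² + 0.1755z + -0.0766 = 0;  Δ = 0.4034;  z = -0.3333 or 0.1890 → z<0 root = -0.3333
x = -0.0137, y = 0.1965

(-0.0137, 0.1965, -0.3333)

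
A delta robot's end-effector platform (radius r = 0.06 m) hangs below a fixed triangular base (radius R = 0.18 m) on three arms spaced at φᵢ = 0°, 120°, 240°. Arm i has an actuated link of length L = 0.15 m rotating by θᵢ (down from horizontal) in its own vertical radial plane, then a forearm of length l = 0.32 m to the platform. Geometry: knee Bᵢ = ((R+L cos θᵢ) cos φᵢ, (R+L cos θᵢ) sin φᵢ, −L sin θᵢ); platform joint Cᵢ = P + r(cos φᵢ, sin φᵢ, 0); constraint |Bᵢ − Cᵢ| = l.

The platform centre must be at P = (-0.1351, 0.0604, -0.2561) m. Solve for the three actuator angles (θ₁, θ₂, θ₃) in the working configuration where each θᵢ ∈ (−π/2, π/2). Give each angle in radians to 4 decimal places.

arm 1 (φ=0.0°): x'=-0.1351, y'=0.0604
  e−x'=0.2551;  (l²−L²−(e−x')²−y'²−z²)/2L = -0.1814
  θ1 = atan2(B,A) + arccos(C/0.3615) = 1.3091
φ2=120.0° → target in arm frame (0.1199, 0.0868)
  A=0.0001, B=-0.2561, C=(l²−L²−A²−y'²−z²)/(2L)=0.0226
  γ=atan2(-0.2561,0.0001)=-1.5702;  ψ=arccos(0.0882)=1.4825;  θ2=γ+ψ≈-0.0878
arm 3 (φ=240.0°): x'=0.0152, y'=-0.1472
  A cos θ + B sin θ = C:  0.1048·cos θ + -0.2561·sin θ = -0.0611
  √(A²+B²)=0.2767;  θ3 = -1.1825+1.7934 ≈ 0.6109

θ₁ = 1.3091, θ₂ = -0.0878, θ₃ = 0.6109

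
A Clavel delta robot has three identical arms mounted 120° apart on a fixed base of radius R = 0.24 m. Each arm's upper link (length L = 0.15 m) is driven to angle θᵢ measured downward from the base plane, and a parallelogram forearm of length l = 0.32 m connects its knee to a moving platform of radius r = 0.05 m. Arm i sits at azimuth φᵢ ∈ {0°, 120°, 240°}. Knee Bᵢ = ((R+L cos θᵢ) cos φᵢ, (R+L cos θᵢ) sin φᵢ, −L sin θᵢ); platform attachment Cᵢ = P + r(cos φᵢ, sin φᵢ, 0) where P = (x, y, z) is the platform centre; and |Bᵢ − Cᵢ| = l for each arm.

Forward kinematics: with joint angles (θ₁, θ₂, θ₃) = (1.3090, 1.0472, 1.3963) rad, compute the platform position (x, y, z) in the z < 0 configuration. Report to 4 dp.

arm 1 at φ=0.0°: (R−r)+L cos θ1 = 0.2288;  O1 = (0.2288, 0.0000, -0.1449)
φ2=120.0°: virtual centre (-0.1325, 0.2295, -0.1299), radius l
O3 = (0.2160·cos240.0°, 0.2160·sin240.0°, -0.1477) = (-0.1080, -0.1871, -0.1477)
subtract pairs → two planes through P
plane₁₂: -0.7226x+0.4590y+0.0300z = 0.0137
Cramer: x(z) = -0.0050+0.0149z;  y(z) = 0.0220-0.0419z
into |P−O₁|² = l²: 1.0020z² + 0.2810z + -0.0262 = 0;  Δ = 0.1841;  z = -0.3543 or 0.0739 → z<0 root = -0.3543
x = -0.0103, y = 0.0369

(-0.0103, 0.0369, -0.3543)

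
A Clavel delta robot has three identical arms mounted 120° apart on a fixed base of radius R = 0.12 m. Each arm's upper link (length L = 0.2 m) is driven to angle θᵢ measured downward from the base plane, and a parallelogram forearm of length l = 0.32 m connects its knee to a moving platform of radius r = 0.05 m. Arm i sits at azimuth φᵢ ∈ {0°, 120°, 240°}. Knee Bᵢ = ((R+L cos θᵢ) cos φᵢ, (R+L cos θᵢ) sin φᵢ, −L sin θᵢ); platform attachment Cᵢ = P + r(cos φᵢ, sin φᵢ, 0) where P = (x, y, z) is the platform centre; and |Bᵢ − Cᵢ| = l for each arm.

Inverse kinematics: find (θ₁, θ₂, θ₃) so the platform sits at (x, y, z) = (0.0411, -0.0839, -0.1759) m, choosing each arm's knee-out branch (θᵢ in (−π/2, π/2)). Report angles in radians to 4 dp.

θ₁ = -0.1743, θ₂ = 0.6982, θ₃ = -0.2618

arm 1 (φ=0.0°): x'=0.0411, y'=-0.0839
  A cos θ + B sin θ = C:  0.0289·cos θ + -0.1759·sin θ = 0.0590
  √(A²+B²)=0.1783;  θ1 = -1.4080+1.2337 ≈ -0.1743
rotate P by −φ2: (-0.0932, 0.0064, -0.1759)
  A=0.1632, B=-0.1759, C=(l²−L²−A²−y'²−z²)/(2L)=0.0120
  √(A²+B²)=0.2400;  θ2 = -0.8228+1.5210 ≈ 0.6982
rotate P by −φ3: (0.0521, 0.0775, -0.1759)
  e−x'=0.0179;  (l²−L²−(e−x')²−y'²−z²)/2L = 0.0628
  √(A²+B²)=0.1768;  θ3 = -1.4694+1.2076 ≈ -0.2618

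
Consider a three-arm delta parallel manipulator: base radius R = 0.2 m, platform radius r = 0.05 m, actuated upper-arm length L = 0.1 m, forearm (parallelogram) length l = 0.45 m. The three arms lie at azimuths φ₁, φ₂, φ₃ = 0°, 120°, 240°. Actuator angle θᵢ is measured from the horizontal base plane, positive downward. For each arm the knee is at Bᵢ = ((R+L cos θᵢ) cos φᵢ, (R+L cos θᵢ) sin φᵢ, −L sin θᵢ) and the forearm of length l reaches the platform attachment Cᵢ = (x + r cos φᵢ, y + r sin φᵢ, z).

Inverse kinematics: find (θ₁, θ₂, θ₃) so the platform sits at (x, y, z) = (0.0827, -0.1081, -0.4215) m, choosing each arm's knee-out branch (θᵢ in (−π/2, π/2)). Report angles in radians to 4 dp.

θ₁ = 0.1745, θ₂ = 1.3090, θ₃ = 0.3496

rotate P by −φ1: (0.0827, -0.1081, -0.4215)
  e−x'=0.0673;  (l²−L²−(e−x')²−y'²−z²)/2L = -0.0069
  θ1 = atan2(B,A) + arccos(C/0.4268) = 0.1745
φ2=120.0° → target in arm frame (-0.1350, -0.0176)
  e−x'=0.2850;  (l²−L²−(e−x')²−y'²−z²)/2L = -0.3334
  γ=atan2(-0.4215,0.2850)=-0.9763;  ψ=arccos(-0.6553)=2.2853;  θ2=γ+ψ≈1.3090
φ3=240.0° → target in arm frame (0.0523, 0.1257)
  e−x'=0.0977;  (l²−L²−(e−x')²−y'²−z²)/2L = -0.0525
  γ=atan2(-0.4215,0.0977)=-1.3430;  ψ=arccos(-0.1214)=1.6925;  θ3=γ+ψ≈0.3496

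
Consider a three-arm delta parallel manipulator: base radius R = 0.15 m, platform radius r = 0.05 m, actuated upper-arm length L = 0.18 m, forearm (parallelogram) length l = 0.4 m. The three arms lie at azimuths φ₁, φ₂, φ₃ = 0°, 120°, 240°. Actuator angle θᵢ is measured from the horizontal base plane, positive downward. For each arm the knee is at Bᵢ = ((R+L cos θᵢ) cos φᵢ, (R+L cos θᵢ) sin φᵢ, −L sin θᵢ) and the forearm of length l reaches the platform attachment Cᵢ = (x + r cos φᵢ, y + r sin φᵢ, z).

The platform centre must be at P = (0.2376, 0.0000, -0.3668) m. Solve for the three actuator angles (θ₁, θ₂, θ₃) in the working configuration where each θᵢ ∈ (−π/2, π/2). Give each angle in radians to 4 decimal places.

arm 1 (φ=0.0°): x'=0.2376, y'=0.0000
  e−x'=-0.1376;  (l²−L²−(e−x')²−y'²−z²)/2L = -0.0719
  θ1 = atan2(B,A) + arccos(C/0.3918) = -0.1744
arm 2 (φ=120.0°): x'=-0.1188, y'=-0.2058
  e−x'=0.2188;  (l²−L²−(e−x')²−y'²−z²)/2L = -0.2699
  √(A²+B²)=0.4271;  θ2 = -1.0329+2.2548 ≈ 1.2218
rotate P by −φ3: (-0.1188, 0.2058, -0.3668)
  A=0.2188, B=-0.3668, C=(l²−L²−A²−y'²−z²)/(2L)=-0.2699
  γ=atan2(-0.3668,0.2188)=-1.0329;  ψ=arccos(-0.6319)=2.2548;  θ3=γ+ψ≈1.2218

θ₁ = -0.1744, θ₂ = 1.2218, θ₃ = 1.2218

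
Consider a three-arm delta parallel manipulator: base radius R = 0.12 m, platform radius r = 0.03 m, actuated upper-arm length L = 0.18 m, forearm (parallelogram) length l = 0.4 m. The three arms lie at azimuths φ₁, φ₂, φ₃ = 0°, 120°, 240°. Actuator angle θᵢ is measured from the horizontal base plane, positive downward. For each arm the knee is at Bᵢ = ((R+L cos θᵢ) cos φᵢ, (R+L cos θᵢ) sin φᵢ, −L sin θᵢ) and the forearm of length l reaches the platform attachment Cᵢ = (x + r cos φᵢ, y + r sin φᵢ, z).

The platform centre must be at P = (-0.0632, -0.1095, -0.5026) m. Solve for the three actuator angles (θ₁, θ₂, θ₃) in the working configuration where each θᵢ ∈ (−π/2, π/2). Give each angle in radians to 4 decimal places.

θ₁ = 1.3087, θ₂ = 1.3088, θ₃ = 0.6980

arm 1 (φ=0.0°): x'=-0.0632, y'=-0.1095
  A=0.1532, B=-0.5026, C=(l²−L²−A²−y'²−z²)/(2L)=-0.4457
  √(A²+B²)=0.5254;  θ1 = -1.2749+2.5836 ≈ 1.3087
φ2=120.0° → target in arm frame (-0.0632, 0.1095)
  A cos θ + B sin θ = C:  0.1532·cos θ + -0.5026·sin θ = -0.4458
  γ=atan2(-0.5026,0.1532)=-1.2749;  ψ=arccos(-0.8484)=2.5837;  θ2=γ+ψ≈1.3088
arm 3 (φ=240.0°): x'=0.1264, y'=0.0000
  A cos θ + B sin θ = C:  -0.0364·cos θ + -0.5026·sin θ = -0.3509
  γ=atan2(-0.5026,-0.0364)=-1.6432;  ψ=arccos(-0.6964)=2.3412;  θ3=γ+ψ≈0.6980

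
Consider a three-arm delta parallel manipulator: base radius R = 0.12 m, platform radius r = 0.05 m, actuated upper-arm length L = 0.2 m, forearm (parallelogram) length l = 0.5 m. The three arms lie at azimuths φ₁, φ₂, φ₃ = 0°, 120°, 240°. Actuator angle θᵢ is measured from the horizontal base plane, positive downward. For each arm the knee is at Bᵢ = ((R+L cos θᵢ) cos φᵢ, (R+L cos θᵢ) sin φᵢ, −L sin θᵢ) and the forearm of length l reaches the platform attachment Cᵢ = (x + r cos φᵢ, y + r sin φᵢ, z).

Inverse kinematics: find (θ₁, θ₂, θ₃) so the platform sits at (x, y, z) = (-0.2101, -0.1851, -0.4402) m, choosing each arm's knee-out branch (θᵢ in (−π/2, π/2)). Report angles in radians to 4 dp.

θ₁ = 1.0473, θ₂ = 0.6982, θ₃ = -0.2617

rotate P by −φ1: (-0.2101, -0.1851, -0.4402)
  e−x'=0.2801;  (l²−L²−(e−x')²−y'²−z²)/2L = -0.2412
  γ=atan2(-0.4402,0.2801)=-1.0041;  ψ=arccos(-0.4624)=2.0514;  θ1=γ+ψ≈1.0473
arm 2 (φ=120.0°): x'=-0.0553, y'=0.2745
  A cos θ + B sin θ = C:  0.1253·cos θ + -0.4402·sin θ = -0.1870
  √(A²+B²)=0.4577;  θ2 = -1.2936+1.9918 ≈ 0.6982
arm 3 (φ=240.0°): x'=0.2654, y'=-0.0894
  A=-0.1954, B=-0.4402, C=(l²−L²−A²−y'²−z²)/(2L)=-0.0748
  √(A²+B²)=0.4816;  θ3 = -1.9885+1.7268 ≈ -0.2617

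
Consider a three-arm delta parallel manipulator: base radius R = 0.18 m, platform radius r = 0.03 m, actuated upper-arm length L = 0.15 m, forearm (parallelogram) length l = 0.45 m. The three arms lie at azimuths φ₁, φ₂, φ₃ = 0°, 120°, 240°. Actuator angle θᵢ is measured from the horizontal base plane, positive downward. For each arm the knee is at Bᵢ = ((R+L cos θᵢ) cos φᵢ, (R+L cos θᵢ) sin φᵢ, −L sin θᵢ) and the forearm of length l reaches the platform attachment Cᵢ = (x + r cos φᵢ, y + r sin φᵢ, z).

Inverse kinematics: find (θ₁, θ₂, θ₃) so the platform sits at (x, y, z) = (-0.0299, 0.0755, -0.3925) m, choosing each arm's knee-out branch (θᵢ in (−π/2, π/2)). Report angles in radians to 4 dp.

rotate P by −φ1: (-0.0299, 0.0755, -0.3925)
  A=0.1799, B=-0.3925, C=(l²−L²−A²−y'²−z²)/(2L)=-0.0404
  γ=atan2(-0.3925,0.1799)=-1.1410;  ψ=arccos(-0.0936)=1.6645;  θ1=γ+ψ≈0.5235
arm 2 (φ=120.0°): x'=0.0803, y'=-0.0119
  A cos θ + B sin θ = C:  0.0697·cos θ + -0.3925·sin θ = 0.0698
  θ2 = atan2(B,A) + arccos(C/0.3986) = -0.0004
arm 3 (φ=240.0°): x'=-0.0504, y'=-0.0636
  e−x'=0.2004;  (l²−L²−(e−x')²−y'²−z²)/2L = -0.0609
  √(A²+B²)=0.4407;  θ3 = -1.0987+1.7095 ≈ 0.6109

θ₁ = 0.5235, θ₂ = -0.0004, θ₃ = 0.6109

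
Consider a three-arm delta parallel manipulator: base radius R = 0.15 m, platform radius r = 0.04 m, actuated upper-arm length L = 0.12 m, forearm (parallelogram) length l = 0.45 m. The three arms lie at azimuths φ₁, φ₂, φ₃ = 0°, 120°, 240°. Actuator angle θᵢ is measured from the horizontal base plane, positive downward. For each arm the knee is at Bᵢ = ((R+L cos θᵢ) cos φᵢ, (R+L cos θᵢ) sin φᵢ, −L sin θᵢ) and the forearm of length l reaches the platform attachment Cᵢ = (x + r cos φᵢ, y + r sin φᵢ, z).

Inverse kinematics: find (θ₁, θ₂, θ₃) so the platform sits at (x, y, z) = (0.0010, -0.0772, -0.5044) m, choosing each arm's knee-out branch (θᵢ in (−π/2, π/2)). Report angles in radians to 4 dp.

θ₁ = 0.9599, θ₂ = 1.2218, θ₃ = 0.6981

arm 1 (φ=0.0°): x'=0.0010, y'=-0.0772
  A=0.1090, B=-0.5044, C=(l²−L²−A²−y'²−z²)/(2L)=-0.3507
  √(A²+B²)=0.5160;  θ1 = -1.3580+2.3179 ≈ 0.9599
φ2=120.0° → target in arm frame (-0.0674, 0.0377)
  A cos θ + B sin θ = C:  0.1774·cos θ + -0.5044·sin θ = -0.4133
  γ=atan2(-0.5044,0.1774)=-1.2327;  ψ=arccos(-0.7730)=2.4544;  θ2=γ+ψ≈1.2218
φ3=240.0° → target in arm frame (0.0664, 0.0395)
  A=0.0436, B=-0.5044, C=(l²−L²−A²−y'²−z²)/(2L)=-0.2908
  √(A²+B²)=0.5063;  θ3 = -1.4845+2.1825 ≈ 0.6981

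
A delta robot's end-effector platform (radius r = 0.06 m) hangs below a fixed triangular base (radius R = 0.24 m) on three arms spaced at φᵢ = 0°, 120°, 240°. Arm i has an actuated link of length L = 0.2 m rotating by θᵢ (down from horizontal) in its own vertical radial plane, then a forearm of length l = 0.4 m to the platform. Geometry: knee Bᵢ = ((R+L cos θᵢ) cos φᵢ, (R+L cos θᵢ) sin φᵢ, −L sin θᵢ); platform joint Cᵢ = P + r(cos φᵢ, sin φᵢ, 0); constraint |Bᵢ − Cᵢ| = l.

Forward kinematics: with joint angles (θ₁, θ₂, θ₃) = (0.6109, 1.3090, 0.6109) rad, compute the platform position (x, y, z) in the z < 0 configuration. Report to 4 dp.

(0.0617, -0.1068, -0.3774)

centre 1 = (0.3438·cos0.0°, 0.3438·sin0.0°, -0.1147) = (0.3438, 0.0000, -0.1147)
φ2=120.0°: virtual centre (-0.1159, 0.2007, -0.1932), radius l
arm 3 at φ=240.0°: e+L cos θ3 = 0.3438;  centre 3 = (-0.1719, -0.2978, -0.1147)
|centre ₂|²−|centre ₁|² = -0.0403;  |centre ₃|²−|centre ₁|² = 0.0000
[-0.9194 0.4014 -0.1569]·P = -0.0403;  [-1.0315 -0.5955 0.0000]·P = 0.0000
det = 0.9616;  x = 0.0250+-0.0972z,  y = -0.0433+0.1683z
quadratic in z: (1.0378)z²+(0.2768)z+(-0.0433)=0, √Δ=0.5064 → z ∈ {-0.3774, 0.1106}; z = -0.3774 (taking z<0)
x = 0.0617, y = -0.1068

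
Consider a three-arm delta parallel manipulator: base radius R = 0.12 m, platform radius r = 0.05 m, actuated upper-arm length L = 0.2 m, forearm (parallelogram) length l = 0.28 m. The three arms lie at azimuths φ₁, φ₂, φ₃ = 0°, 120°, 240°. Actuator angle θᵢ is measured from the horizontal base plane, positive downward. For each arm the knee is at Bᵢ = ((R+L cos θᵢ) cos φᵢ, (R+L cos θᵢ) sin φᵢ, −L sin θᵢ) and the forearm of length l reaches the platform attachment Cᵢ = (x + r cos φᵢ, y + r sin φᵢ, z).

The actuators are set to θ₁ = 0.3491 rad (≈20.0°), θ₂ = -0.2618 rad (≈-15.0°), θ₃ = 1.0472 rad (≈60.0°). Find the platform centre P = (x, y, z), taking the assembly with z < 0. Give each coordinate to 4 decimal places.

φ1=0.0°: virtual centre (0.2579, 0.0000, -0.0684), radius l
φ2=120.0°: virtual centre (-0.1316, 0.2279, 0.0518), radius l
arm 3 at φ=240.0°: ρ3 = 0.1700;  O3 = (-0.0850, -0.1472, -0.1732)
subtract pairs → two planes through P
[-0.7791 0.4559 0.2403]·P = 0.0007;  [-0.6859 -0.2944 -0.2096]·P = -0.0123
det = 0.5420;  x = 0.0100+-0.0457z,  y = 0.0186+-0.6054z
quadratic in z: (1.3685)z²+(0.1369)z+(-0.0119)=0, √Δ=0.2894 → z ∈ {-0.1558, 0.0557}; z = -0.1558 (taking z<0)
x = 0.0171, y = 0.1129

(0.0171, 0.1129, -0.1558)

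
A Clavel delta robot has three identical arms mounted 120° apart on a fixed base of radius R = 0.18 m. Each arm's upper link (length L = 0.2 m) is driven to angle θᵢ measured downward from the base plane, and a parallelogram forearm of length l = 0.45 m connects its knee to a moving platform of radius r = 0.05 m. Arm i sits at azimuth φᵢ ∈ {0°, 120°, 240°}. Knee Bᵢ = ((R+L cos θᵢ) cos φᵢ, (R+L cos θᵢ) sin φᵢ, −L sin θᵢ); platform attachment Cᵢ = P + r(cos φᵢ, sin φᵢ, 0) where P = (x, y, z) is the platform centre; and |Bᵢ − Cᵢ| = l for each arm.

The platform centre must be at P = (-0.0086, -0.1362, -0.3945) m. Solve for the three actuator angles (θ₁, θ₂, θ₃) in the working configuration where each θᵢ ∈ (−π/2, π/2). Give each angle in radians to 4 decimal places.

rotate P by −φ1: (-0.0086, -0.1362, -0.3945)
  A=0.1386, B=-0.3945, C=(l²−L²−A²−y'²−z²)/(2L)=-0.0772
  γ=atan2(-0.3945,0.1386)=-1.2329;  ψ=arccos(-0.1847)=1.7566;  θ1=γ+ψ≈0.5236
rotate P by −φ2: (-0.1137, 0.0755, -0.3945)
  A=0.2437, B=-0.3945, C=(l²−L²−A²−y'²−z²)/(2L)=-0.1455
  √(A²+B²)=0.4637;  θ2 = -1.0175+1.8900 ≈ 0.8725
arm 3 (φ=240.0°): x'=0.1223, y'=0.0607
  A cos θ + B sin θ = C:  0.0077·cos θ + -0.3945·sin θ = 0.0078
  θ3 = atan2(B,A) + arccos(C/0.3946) = -0.0002

θ₁ = 0.5236, θ₂ = 0.8725, θ₃ = -0.0002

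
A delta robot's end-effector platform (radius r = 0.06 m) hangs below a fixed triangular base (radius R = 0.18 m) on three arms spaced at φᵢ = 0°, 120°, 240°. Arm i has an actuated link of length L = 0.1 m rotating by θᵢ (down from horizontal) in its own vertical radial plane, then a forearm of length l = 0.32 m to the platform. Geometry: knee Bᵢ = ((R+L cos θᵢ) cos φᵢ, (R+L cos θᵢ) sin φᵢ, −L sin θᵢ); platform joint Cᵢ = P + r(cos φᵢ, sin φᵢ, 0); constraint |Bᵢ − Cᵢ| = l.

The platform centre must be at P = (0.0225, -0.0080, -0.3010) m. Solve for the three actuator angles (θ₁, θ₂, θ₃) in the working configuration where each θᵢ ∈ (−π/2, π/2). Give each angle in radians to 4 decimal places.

φ1=0.0° → target in arm frame (0.0225, -0.0080)
  A=0.0975, B=-0.3010, C=(l²−L²−A²−y'²−z²)/(2L)=-0.0389
  θ1 = atan2(B,A) + arccos(C/0.3164) = 0.4364
rotate P by −φ2: (-0.0182, -0.0155, -0.3010)
  A=0.1382, B=-0.3010, C=(l²−L²−A²−y'²−z²)/(2L)=-0.0877
  θ2 = atan2(B,A) + arccos(C/0.3312) = 0.6983
rotate P by −φ3: (-0.0043, 0.0235, -0.3010)
  A=0.1243, B=-0.3010, C=(l²−L²−A²−y'²−z²)/(2L)=-0.0710
  γ=atan2(-0.3010,0.1243)=-1.1791;  ψ=arccos(-0.2181)=1.7907;  θ3=γ+ψ≈0.6116

θ₁ = 0.4364, θ₂ = 0.6983, θ₃ = 0.6116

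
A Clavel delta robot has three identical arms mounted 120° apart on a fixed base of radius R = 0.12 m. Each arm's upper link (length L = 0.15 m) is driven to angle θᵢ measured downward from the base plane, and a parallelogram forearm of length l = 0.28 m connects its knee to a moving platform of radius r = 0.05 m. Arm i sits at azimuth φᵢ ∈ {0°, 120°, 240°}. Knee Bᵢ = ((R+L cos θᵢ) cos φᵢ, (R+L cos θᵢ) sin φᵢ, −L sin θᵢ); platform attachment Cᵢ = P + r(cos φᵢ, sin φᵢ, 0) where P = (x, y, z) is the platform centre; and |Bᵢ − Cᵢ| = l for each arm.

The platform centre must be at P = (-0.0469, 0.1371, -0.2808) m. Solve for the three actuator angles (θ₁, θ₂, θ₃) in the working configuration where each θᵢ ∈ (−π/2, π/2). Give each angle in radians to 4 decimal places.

θ₁ = 1.0471, θ₂ = 0.0876, θ₃ = 1.2215

φ1=0.0° → target in arm frame (-0.0469, 0.1371)
  A cos θ + B sin θ = C:  0.1169·cos θ + -0.2808·sin θ = -0.1847
  γ=atan2(-0.2808,0.1169)=-1.1763;  ψ=arccos(-0.6073)=2.2234;  θ1=γ+ψ≈1.0471
φ2=120.0° → target in arm frame (0.1422, -0.0279)
  A=-0.0722, B=-0.2808, C=(l²−L²−A²−y'²−z²)/(2L)=-0.0965
  γ=atan2(-0.2808,-0.0722)=-1.8224;  ψ=arccos(-0.3327)=1.9100;  θ2=γ+ψ≈0.0876
rotate P by −φ3: (-0.0953, -0.1092, -0.2808)
  A cos θ + B sin θ = C:  0.1653·cos θ + -0.2808·sin θ = -0.2073
  θ3 = atan2(B,A) + arccos(C/0.3258) = 1.2215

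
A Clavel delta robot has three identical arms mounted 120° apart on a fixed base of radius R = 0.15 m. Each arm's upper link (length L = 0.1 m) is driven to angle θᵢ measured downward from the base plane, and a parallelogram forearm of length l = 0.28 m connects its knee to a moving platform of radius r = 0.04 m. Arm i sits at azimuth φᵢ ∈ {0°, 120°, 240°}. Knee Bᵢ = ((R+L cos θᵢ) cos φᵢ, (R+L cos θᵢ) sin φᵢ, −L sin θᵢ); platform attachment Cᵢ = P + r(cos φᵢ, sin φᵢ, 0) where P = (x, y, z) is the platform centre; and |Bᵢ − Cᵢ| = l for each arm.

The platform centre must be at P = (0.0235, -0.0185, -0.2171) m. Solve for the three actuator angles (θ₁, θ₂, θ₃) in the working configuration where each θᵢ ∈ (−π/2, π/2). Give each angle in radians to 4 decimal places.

θ₁ = 0.0874, θ₂ = 0.5234, θ₃ = 0.2613

arm 1 (φ=0.0°): x'=0.0235, y'=-0.0185
  A cos θ + B sin θ = C:  0.0865·cos θ + -0.2171·sin θ = 0.0672
  θ1 = atan2(B,A) + arccos(C/0.2337) = 0.0874
φ2=120.0° → target in arm frame (-0.0278, -0.0111)
  A=0.1378, B=-0.2171, C=(l²−L²−A²−y'²−z²)/(2L)=0.0108
  θ2 = atan2(B,A) + arccos(C/0.2571) = 0.5234
φ3=240.0° → target in arm frame (0.0043, 0.0296)
  A cos θ + B sin θ = C:  0.1057·cos θ + -0.2171·sin θ = 0.0461
  γ=atan2(-0.2171,0.1057)=-1.1176;  ψ=arccos(0.1908)=1.3789;  θ3=γ+ψ≈0.2613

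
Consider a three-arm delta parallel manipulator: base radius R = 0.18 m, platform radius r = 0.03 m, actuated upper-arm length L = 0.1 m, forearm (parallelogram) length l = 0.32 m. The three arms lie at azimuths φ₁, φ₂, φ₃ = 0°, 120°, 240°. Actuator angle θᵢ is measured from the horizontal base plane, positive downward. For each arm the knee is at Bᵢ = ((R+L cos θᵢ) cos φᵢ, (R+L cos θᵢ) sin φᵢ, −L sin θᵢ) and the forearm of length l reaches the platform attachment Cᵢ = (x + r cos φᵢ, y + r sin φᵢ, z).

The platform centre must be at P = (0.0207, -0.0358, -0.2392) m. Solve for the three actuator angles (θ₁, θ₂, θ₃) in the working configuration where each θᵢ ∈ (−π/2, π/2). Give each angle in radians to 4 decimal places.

θ₁ = 0.1741, θ₂ = 0.6981, θ₃ = 0.1745

rotate P by −φ1: (0.0207, -0.0358, -0.2392)
  A cos θ + B sin θ = C:  0.1293·cos θ + -0.2392·sin θ = 0.0859
  √(A²+B²)=0.2719;  θ1 = -1.0752+1.2493 ≈ 0.1741
φ2=120.0° → target in arm frame (-0.0414, 0.0000)
  e−x'=0.1914;  (l²−L²−(e−x')²−y'²−z²)/2L = -0.0072
  θ2 = atan2(B,A) + arccos(C/0.3063) = 0.6981
rotate P by −φ3: (0.0207, 0.0358, -0.2392)
  e−x'=0.1293;  (l²−L²−(e−x')²−y'²−z²)/2L = 0.0858
  √(A²+B²)=0.2719;  θ3 = -1.0751+1.2496 ≈ 0.1745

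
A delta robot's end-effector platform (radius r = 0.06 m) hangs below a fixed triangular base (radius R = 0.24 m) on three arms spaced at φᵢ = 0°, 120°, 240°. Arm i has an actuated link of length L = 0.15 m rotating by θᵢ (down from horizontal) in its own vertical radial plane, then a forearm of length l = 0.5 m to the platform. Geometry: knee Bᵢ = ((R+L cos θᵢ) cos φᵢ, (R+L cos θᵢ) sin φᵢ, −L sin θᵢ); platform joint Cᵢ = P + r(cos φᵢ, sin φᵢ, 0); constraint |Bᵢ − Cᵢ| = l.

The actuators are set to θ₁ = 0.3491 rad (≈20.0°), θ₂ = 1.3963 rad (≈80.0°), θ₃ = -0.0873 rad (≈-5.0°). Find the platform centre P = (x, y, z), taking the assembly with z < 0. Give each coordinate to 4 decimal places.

(0.0600, -0.2036, -0.4261)

S1 = (0.3210·cos0.0°, 0.3210·sin0.0°, -0.0513) = (0.3210, 0.0000, -0.0513)
arm 2 at φ=120.0°: e+L cos θ2 = 0.2060;  S2 = (-0.1030, 0.1784, -0.1477)
S3 = (0.3294·cos240.0°, 0.3294·sin240.0°, 0.0131) = (-0.1647, -0.2853, 0.0131)
subtract pairs → two planes through P
[-0.8479 0.3569 -0.1928]·P = -0.0414;  [-0.9713 -0.5706 0.1288]·P = 0.0031
Cramer: x(z) = 0.0271-0.0771z;  y(z) = -0.0515+0.3570z
quadratic in z: (1.1334)z²+(0.1112)z+(-0.1584)=0, √Δ=0.8546 → z ∈ {-0.4261, 0.3280}; z = -0.4261 (taking z<0)
x = 0.0600, y = -0.2036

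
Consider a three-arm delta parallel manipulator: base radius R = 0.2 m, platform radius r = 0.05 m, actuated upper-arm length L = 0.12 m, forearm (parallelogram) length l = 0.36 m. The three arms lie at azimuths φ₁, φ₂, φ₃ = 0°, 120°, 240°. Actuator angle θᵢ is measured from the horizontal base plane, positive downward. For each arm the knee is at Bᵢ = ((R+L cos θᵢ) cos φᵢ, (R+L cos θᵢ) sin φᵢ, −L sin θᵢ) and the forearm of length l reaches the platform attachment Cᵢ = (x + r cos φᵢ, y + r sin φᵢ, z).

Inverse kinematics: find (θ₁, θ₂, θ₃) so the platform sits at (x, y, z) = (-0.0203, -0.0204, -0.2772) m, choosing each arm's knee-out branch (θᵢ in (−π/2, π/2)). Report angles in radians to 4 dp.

arm 1 (φ=0.0°): x'=-0.0203, y'=-0.0204
  A cos θ + B sin θ = C:  0.1703·cos θ + -0.2772·sin θ = 0.0373
  γ=atan2(-0.2772,0.1703)=-1.0199;  ψ=arccos(0.1145)=1.4560;  θ1=γ+ψ≈0.4361
rotate P by −φ2: (-0.0075, 0.0278, -0.2772)
  A=0.1575, B=-0.2772, C=(l²−L²−A²−y'²−z²)/(2L)=0.0532
  γ=atan2(-0.2772,0.1575)=-1.0541;  ψ=arccos(0.1670)=1.4030;  θ2=γ+ψ≈0.3490
arm 3 (φ=240.0°): x'=0.0278, y'=-0.0074
  A cos θ + B sin θ = C:  0.1222·cos θ + -0.2772·sin θ = 0.0974
  θ3 = atan2(B,A) + arccos(C/0.3029) = 0.0878

θ₁ = 0.4361, θ₂ = 0.3490, θ₃ = 0.0878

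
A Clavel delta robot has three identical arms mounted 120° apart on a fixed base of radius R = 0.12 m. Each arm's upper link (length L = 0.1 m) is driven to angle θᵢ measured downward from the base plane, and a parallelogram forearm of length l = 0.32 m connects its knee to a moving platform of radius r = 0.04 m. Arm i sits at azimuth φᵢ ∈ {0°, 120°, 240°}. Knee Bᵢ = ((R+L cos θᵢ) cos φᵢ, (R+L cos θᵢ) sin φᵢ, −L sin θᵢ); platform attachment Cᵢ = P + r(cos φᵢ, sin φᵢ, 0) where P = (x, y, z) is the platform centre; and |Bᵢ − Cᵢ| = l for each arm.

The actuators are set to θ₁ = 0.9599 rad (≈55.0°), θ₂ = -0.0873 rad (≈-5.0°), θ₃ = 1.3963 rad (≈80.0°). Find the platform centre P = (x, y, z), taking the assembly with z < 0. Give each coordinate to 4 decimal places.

centre 1 = (0.1374·cos0.0°, 0.1374·sin0.0°, -0.0819) = (0.1374, 0.0000, -0.0819)
centre 2 = (0.1796·cos120.0°, 0.1796·sin120.0°, 0.0087) = (-0.0898, 0.1556, 0.0087)
φ3=240.0°: virtual centre (-0.0487, -0.0843, -0.0985), radius l
eliminate P² terms by subtracting sphere 1 from 2 and 3
plane₁₂: -0.4543x+0.3111y+0.1813z = 0.0068
Cramer: x(z) = 0.0044+0.1053z;  y(z) = 0.0282-0.4289z
into |P−centre ₁|² = l²: 1.1950z² + 0.1116z + -0.0772 = 0;  Δ = 0.3816;  z = -0.3052 or 0.2118 → z<0 root = -0.3052
x = -0.0277, y = 0.1591

(-0.0277, 0.1591, -0.3052)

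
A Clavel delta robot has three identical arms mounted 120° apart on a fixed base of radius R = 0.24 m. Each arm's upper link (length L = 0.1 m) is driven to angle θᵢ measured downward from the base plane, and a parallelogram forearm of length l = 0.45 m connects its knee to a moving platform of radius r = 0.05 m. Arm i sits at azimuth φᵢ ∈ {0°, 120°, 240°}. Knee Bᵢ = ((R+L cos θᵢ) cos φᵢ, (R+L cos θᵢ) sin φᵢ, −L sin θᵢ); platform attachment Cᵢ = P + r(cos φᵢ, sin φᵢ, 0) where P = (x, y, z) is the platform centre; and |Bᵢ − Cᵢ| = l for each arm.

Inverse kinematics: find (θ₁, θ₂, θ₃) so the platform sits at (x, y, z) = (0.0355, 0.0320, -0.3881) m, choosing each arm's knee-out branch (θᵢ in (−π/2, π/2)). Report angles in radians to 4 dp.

rotate P by −φ1: (0.0355, 0.0320, -0.3881)
  A=0.1545, B=-0.3881, C=(l²−L²−A²−y'²−z²)/(2L)=0.0849
  γ=atan2(-0.3881,0.1545)=-1.1919;  ψ=arccos(0.2033)=1.3661;  θ1=γ+ψ≈0.1741
arm 2 (φ=120.0°): x'=0.0100, y'=-0.0467
  e−x'=0.1800;  (l²−L²−(e−x')²−y'²−z²)/2L = 0.0364
  γ=atan2(-0.3881,0.1800)=-1.1364;  ψ=arccos(0.0851)=1.4856;  θ2=γ+ψ≈0.3492
arm 3 (φ=240.0°): x'=-0.0455, y'=0.0147
  A cos θ + B sin θ = C:  0.2355·cos θ + -0.3881·sin θ = -0.0689
  √(A²+B²)=0.4539;  θ3 = -1.0255+1.7232 ≈ 0.6977

θ₁ = 0.1741, θ₂ = 0.3492, θ₃ = 0.6977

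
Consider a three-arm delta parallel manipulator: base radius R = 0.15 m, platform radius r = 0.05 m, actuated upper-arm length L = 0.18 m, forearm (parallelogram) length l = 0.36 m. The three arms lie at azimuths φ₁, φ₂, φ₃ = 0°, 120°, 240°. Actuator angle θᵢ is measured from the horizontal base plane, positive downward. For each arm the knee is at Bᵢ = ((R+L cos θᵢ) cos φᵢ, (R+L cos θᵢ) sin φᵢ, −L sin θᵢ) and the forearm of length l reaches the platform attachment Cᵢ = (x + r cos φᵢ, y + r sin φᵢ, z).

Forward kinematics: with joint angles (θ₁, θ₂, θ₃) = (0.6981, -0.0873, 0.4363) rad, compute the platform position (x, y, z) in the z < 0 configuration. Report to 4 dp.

(-0.0735, 0.0582, -0.2868)

φ1=0.0°: virtual centre (0.2379, 0.0000, -0.1157), radius l
O2 = (0.2793·cos120.0°, 0.2793·sin120.0°, 0.0157) = (-0.1397, 0.2419, 0.0157)
O3 = (0.2631·cos240.0°, 0.2631·sin240.0°, -0.0761) = (-0.1316, -0.2279, -0.0761)
eliminate P² terms by subtracting sphere 1 from 2 and 3
[-0.7551 0.4838 0.2628]·P = 0.0083;  [-0.7389 -0.4558 0.0793]·P = 0.0050
det = 0.7016;  x = -0.0089+0.2254z,  y = 0.0033+-0.1914z
quadratic in z: (1.0874)z²+(0.1189)z+(-0.0553)=0, √Δ=0.5047 → z ∈ {-0.2868, 0.1774}; z = -0.2868 (taking z<0)
x = -0.0735, y = 0.0582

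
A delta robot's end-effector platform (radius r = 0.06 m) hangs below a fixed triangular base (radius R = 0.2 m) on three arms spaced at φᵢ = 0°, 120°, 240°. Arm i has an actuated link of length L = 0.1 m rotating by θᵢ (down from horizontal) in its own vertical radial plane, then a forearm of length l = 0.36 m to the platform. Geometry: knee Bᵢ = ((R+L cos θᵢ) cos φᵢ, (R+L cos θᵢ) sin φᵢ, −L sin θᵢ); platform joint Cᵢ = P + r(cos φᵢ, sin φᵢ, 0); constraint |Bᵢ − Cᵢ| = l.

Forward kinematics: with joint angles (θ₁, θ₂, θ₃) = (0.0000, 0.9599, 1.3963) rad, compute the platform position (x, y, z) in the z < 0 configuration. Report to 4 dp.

(0.1215, 0.0443, -0.3370)

O1 = (0.2400·cos0.0°, 0.2400·sin0.0°, 0.0000) = (0.2400, 0.0000, 0.0000)
φ2=120.0°: virtual centre (-0.0987, 0.1709, -0.0819), radius l
arm 3 at φ=240.0°: e+L cos θ3 = 0.1574;  O3 = (-0.0787, -0.1363, -0.0985)
eliminate P² terms by subtracting sphere 1 from 2 and 3
plane₁₂: -0.6774x+0.3418y+-0.1638z = -0.0119
det = 0.4025;  x = 0.0277+-0.2782z,  y = 0.0200+-0.0720z
quadratic in z: (1.0826)z²+(0.1152)z+(-0.0841)=0, √Δ=0.6145 → z ∈ {-0.3370, 0.2306}; z = -0.3370 (taking z<0)
x = 0.1215, y = 0.0443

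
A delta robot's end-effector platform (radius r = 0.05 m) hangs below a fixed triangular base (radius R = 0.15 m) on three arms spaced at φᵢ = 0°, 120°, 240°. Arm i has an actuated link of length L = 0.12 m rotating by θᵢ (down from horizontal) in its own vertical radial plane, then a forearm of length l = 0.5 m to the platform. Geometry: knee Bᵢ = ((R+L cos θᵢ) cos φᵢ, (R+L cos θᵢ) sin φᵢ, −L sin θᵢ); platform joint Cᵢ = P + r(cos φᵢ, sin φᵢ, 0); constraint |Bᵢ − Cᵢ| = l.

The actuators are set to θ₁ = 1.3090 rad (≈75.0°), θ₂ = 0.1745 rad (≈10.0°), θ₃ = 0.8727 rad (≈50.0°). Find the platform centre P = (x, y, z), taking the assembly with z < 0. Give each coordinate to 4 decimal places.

(-0.1532, 0.1092, -0.5125)

φ1=0.0°: virtual centre (0.1311, 0.0000, -0.1159), radius l
φ2=120.0°: virtual centre (-0.1091, 0.1889, -0.0208), radius l
O3 = (0.1771·cos240.0°, 0.1771·sin240.0°, -0.0919) = (-0.0886, -0.1534, -0.0919)
|O₂|²−|O₁|² = 0.0174;  |O₃|²−|O₁|² = 0.0092
[-0.4803 0.3779 0.1902]·P = 0.0174;  [-0.4392 -0.3068 0.0480]·P = 0.0092
det = 0.3133;  x = -0.0282+0.2440z,  y = 0.0103+-0.1930z
sphere 1 gives Az²+Bz+C=0 with A=1.0968, B=0.1501, C=-0.2111;  B²−4AC=0.9487;  roots -0.5125, 0.3756;  negative root z = -0.5125
x = -0.1532, y = 0.1092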